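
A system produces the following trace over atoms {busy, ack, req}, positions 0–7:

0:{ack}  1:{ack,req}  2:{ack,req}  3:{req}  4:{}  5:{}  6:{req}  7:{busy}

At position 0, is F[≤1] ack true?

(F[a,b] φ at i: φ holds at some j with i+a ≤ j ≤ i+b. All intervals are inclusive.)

Check ack at each j in [0,1]:
  j=0: true
  j=1: true
Found at j=0 → formula holds.

Yes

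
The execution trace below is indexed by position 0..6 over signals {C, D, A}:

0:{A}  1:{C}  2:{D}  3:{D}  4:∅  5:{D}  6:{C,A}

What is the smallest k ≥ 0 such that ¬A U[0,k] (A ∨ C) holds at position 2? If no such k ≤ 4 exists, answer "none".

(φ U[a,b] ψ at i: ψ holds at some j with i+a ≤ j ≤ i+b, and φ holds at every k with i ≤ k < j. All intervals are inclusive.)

Need earliest j ≥ 2 with (A ∨ C), and ¬A at every k in [2,j-1].
  j=2: rhs fails.
  j=3: rhs fails.
  j=4: rhs fails.
  j=5: rhs fails.
  j=6: rhs holds; lhs holds on [2,5]. k = 4.

4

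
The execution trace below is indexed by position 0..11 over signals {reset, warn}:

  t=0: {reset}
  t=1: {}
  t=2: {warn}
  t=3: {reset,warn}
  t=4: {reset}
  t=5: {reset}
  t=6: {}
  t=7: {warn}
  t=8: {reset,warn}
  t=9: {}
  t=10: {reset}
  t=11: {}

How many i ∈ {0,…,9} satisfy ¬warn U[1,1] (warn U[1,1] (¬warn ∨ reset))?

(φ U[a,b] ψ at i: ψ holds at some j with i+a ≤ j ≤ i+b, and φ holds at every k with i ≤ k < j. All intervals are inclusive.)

2

Evaluate at each i in [0,9]:
  i=0: ✗ (no rhs in [1,1])
  i=1: ✓ (rhs at j=2; lhs holds on [1,1])
  i=2: ✗ (lhs fails at k=2 before rhs at j=3)
  i=3: ✗ (no rhs in [4,4])
  i=4: ✗ (no rhs in [5,5])
  i=5: ✗ (no rhs in [6,6])
  i=6: ✓ (rhs at j=7; lhs holds on [6,6])
  i=7: ✗ (lhs fails at k=7 before rhs at j=8)
  i=8: ✗ (no rhs in [9,9])
  i=9: ✗ (no rhs in [10,10])
Positions where it holds: {1, 6} → 2.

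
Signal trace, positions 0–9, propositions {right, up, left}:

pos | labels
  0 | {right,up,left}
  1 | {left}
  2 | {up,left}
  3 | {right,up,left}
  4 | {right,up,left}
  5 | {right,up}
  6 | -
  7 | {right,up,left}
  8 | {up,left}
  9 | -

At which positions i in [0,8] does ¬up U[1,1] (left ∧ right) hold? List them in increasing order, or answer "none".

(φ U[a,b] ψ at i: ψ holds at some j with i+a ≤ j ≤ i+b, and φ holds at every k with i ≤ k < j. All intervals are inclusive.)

Evaluate at each i in [0,8]:
  i=0: ✗ (no rhs in [1,1])
  i=1: ✗ (no rhs in [2,2])
  i=2: ✗ (lhs fails at k=2 before rhs at j=3)
  i=3: ✗ (lhs fails at k=3 before rhs at j=4)
  i=4: ✗ (no rhs in [5,5])
  i=5: ✗ (no rhs in [6,6])
  i=6: ✓ (rhs at j=7; lhs holds on [6,6])
  i=7: ✗ (no rhs in [8,8])
  i=8: ✗ (no rhs in [9,9])

6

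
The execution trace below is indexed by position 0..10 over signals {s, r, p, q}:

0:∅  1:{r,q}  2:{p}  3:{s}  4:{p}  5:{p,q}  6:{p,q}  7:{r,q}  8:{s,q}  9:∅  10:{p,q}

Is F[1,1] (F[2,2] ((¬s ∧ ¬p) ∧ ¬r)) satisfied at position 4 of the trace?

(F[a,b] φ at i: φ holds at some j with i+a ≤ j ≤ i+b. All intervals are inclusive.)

Check F[2,2] ((¬s ∧ ¬p) ∧ ¬r) at each j in [5,5]:
  j=5: fails (none in [7,7])
No position in the window satisfies it → formula fails.

False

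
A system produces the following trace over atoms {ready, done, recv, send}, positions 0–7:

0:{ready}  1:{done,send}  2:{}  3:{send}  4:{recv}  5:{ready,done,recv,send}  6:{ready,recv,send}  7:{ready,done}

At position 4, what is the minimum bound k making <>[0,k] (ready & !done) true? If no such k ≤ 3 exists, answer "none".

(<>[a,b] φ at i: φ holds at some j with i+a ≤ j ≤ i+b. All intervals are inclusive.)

Scan j = 4,5,… for (ready & !done):
  j=4: fails
  j=5: fails
  j=6: holds
First hit at j=6, so smallest k = 6-4 = 2.

2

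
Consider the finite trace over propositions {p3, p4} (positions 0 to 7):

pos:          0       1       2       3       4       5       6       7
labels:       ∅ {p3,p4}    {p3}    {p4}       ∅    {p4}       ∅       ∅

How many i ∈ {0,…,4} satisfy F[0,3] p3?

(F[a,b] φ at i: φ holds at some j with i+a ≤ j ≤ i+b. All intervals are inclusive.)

Evaluate at each i in [0,4]:
  i=0: ✓ (witness j=1)
  i=1: ✓ (witness j=1)
  i=2: ✓ (witness j=2)
  i=3: ✗ (none in [3,6])
  i=4: ✗ (none in [4,7])
Positions where it holds: {0, 1, 2} → 3.

3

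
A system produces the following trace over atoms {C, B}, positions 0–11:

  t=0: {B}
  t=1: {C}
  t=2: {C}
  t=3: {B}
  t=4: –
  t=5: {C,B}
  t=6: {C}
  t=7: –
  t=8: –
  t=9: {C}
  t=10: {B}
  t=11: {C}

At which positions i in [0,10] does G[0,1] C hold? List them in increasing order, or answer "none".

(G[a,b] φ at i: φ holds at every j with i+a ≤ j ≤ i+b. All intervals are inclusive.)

Evaluate at each i in [0,10]:
  i=0: ✗ (fails at j=0)
  i=1: ✓ (all of [1,2])
  i=2: ✗ (fails at j=3)
  i=3: ✗ (fails at j=3)
  i=4: ✗ (fails at j=4)
  i=5: ✓ (all of [5,6])
  i=6: ✗ (fails at j=7)
  i=7: ✗ (fails at j=7)
  i=8: ✗ (fails at j=8)
  i=9: ✗ (fails at j=10)
  i=10: ✗ (fails at j=10)

1, 5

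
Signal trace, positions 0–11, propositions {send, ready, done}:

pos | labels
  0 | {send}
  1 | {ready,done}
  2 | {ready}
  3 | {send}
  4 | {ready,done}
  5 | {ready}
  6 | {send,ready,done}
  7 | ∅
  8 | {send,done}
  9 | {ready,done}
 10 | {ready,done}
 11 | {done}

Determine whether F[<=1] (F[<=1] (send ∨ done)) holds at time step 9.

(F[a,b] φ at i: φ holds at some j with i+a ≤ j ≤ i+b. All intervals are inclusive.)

True

Check F[<=1] (send ∨ done) at each j in [9,10]:
  j=9: holds (witness at 9)
  j=10: holds (witness at 10)
Found at j=9 → formula holds.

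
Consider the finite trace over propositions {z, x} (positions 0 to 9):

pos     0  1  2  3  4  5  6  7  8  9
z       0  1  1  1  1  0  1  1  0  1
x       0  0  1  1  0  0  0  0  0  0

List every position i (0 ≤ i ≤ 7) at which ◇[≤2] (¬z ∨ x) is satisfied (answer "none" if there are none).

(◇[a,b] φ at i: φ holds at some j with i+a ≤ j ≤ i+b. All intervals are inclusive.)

Evaluate at each i in [0,7]:
  i=0: ✓ (witness j=0)
  i=1: ✓ (witness j=2)
  i=2: ✓ (witness j=2)
  i=3: ✓ (witness j=3)
  i=4: ✓ (witness j=5)
  i=5: ✓ (witness j=5)
  i=6: ✓ (witness j=8)
  i=7: ✓ (witness j=8)

0, 1, 2, 3, 4, 5, 6, 7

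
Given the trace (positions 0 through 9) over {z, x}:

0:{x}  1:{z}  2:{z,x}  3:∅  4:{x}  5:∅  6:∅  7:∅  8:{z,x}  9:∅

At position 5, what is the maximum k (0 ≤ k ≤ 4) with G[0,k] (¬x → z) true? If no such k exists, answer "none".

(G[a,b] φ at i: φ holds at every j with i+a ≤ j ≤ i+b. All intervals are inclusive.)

(¬x → z) must hold from j=5 onward; find where it first fails.
  j=5: fails → no k works.

none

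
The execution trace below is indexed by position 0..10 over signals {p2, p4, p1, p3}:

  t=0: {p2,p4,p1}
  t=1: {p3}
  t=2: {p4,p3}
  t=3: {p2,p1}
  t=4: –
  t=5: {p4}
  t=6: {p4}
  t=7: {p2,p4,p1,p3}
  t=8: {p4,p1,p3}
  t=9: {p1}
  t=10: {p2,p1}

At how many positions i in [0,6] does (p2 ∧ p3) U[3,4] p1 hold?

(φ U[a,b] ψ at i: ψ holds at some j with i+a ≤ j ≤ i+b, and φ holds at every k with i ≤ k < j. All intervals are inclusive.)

0

Evaluate at each i in [0,6]:
  i=0: ✗ (lhs fails at k=0 before rhs at j=3)
  i=1: ✗ (no rhs in [4,5])
  i=2: ✗ (no rhs in [5,6])
  i=3: ✗ (lhs fails at k=3 before rhs at j=7)
  i=4: ✗ (lhs fails at k=4 before rhs at j=7)
  i=5: ✗ (lhs fails at k=5 before rhs at j=8)
  i=6: ✗ (lhs fails at k=6 before rhs at j=9)
Positions where it holds: {} → 0.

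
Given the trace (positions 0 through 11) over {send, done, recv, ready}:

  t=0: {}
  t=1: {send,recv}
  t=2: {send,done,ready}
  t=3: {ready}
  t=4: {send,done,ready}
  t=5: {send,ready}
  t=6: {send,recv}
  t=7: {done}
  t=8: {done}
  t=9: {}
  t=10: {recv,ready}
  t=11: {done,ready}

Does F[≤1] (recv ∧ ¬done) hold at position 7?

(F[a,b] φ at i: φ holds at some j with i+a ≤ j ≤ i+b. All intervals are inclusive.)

Check (recv ∧ ¬done) at each j in [7,8]:
  j=7: false
  j=8: false
No position in the window satisfies it → formula fails.

False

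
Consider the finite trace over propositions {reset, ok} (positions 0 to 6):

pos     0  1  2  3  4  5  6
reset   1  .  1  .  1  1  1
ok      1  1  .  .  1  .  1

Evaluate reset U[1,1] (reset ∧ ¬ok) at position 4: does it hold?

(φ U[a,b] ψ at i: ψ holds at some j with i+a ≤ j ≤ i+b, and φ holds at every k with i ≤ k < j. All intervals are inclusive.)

Yes

Need some j in [5,5] with (reset ∧ ¬ok), and reset at every k in [4,j-1].
  j=5: (reset ∧ ¬ok) holds; reset holds at every k in [4,4] → satisfied.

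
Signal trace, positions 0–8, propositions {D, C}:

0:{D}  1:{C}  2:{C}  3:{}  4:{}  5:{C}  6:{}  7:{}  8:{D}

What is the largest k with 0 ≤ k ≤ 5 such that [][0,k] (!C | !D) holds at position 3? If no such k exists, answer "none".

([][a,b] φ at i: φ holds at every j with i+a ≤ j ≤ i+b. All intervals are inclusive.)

5

(!C | !D) must hold from j=3 onward; find where it first fails.
  j=3: holds
  j=4: holds
  j=5: holds
  j=6: holds
  j=7: holds
  j=8: holds
Holds through j=8; largest k = 5.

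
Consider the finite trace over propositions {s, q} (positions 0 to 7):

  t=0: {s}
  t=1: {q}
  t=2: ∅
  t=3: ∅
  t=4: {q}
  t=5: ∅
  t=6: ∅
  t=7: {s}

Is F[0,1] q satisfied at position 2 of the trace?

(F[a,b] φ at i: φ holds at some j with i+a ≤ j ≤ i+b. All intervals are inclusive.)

Does not hold

Check q at each j in [2,3]:
  j=2: false
  j=3: false
No position in the window satisfies it → formula fails.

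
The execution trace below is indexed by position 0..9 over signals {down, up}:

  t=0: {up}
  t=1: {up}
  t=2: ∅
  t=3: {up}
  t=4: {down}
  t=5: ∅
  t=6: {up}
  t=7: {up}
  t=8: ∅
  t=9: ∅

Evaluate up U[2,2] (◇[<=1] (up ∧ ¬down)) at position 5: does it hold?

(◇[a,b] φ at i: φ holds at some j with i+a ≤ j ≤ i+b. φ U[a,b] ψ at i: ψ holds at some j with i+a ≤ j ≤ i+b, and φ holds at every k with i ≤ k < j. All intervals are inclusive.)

False

Need some j in [7,7] with ◇[<=1] (up ∧ ¬down), and up at every k in [5,j-1].
  j=7: ◇[<=1] (up ∧ ¬down) holds, but up fails at k=5 → not this j.
No j in the window works → until fails.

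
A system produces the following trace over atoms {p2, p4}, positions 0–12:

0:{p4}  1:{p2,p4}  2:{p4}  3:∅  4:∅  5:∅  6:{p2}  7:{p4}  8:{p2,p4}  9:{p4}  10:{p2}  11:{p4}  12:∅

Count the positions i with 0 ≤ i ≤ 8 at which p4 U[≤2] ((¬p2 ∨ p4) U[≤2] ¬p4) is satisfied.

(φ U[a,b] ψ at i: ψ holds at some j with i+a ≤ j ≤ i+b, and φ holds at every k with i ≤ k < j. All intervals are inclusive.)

Evaluate at each i in [0,8]:
  i=0: ✓ (rhs at j=1; lhs holds on [0,0])
  i=1: ✓ (rhs at j=1)
  i=2: ✓ (rhs at j=2)
  i=3: ✓ (rhs at j=3)
  i=4: ✓ (rhs at j=4)
  i=5: ✓ (rhs at j=5)
  i=6: ✓ (rhs at j=6)
  i=7: ✓ (rhs at j=8; lhs holds on [7,7])
  i=8: ✓ (rhs at j=8)
Positions where it holds: {0, 1, 2, 3, 4, 5, 6, 7, 8} → 9.

9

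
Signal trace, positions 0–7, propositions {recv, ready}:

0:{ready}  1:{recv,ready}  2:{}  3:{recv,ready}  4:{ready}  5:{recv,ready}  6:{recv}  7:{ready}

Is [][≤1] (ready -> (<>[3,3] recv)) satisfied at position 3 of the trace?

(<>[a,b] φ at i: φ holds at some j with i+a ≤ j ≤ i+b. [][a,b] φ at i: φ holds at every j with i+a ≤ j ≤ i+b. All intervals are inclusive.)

Check (ready -> (<>[3,3] recv)) at every j in [3,4]:
  j=3: antecedent true; consequent holds (witness at 6) → ✓
  j=4: antecedent true; consequent fails (none in [7,7]) → ✗
Fails at j=4 → formula fails.

False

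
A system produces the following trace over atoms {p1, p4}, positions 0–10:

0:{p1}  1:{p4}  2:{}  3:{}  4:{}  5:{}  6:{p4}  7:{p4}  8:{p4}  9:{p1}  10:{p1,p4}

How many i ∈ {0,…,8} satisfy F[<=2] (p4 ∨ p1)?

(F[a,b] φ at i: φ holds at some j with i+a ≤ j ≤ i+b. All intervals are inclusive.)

7

Evaluate at each i in [0,8]:
  i=0: ✓ (witness j=0)
  i=1: ✓ (witness j=1)
  i=2: ✗ (none in [2,4])
  i=3: ✗ (none in [3,5])
  i=4: ✓ (witness j=6)
  i=5: ✓ (witness j=6)
  i=6: ✓ (witness j=6)
  i=7: ✓ (witness j=7)
  i=8: ✓ (witness j=8)
Positions where it holds: {0, 1, 4, 5, 6, 7, 8} → 7.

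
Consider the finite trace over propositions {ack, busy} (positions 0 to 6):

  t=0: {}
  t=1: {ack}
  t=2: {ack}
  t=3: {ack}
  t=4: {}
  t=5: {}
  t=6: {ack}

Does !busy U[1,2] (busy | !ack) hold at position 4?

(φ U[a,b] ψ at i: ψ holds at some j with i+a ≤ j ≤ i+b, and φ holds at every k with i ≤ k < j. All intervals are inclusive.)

True

Need some j in [5,6] with (busy | !ack), and !busy at every k in [4,j-1].
  j=5: (busy | !ack) holds; !busy holds at every k in [4,4] → satisfied.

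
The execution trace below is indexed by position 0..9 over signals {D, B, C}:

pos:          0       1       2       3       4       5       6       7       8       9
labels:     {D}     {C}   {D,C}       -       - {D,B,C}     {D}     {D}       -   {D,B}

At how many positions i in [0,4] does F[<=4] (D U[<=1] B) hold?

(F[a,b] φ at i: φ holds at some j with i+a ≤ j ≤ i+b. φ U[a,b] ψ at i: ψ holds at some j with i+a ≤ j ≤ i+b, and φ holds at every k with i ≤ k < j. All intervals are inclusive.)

Evaluate at each i in [0,4]:
  i=0: ✗ (none in [0,4])
  i=1: ✓ (witness j=5)
  i=2: ✓ (witness j=5)
  i=3: ✓ (witness j=5)
  i=4: ✓ (witness j=5)
Positions where it holds: {1, 2, 3, 4} → 4.

4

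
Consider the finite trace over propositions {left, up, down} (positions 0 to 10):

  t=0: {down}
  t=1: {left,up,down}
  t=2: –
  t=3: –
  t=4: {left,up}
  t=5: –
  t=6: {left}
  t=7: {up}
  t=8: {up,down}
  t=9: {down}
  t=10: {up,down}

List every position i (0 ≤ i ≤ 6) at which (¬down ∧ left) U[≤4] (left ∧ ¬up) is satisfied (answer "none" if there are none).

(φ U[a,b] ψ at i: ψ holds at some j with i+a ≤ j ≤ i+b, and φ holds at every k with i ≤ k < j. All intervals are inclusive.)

Evaluate at each i in [0,6]:
  i=0: ✗ (no rhs in [0,4])
  i=1: ✗ (no rhs in [1,5])
  i=2: ✗ (lhs fails at k=2 before rhs at j=6)
  i=3: ✗ (lhs fails at k=3 before rhs at j=6)
  i=4: ✗ (lhs fails at k=5 before rhs at j=6)
  i=5: ✗ (lhs fails at k=5 before rhs at j=6)
  i=6: ✓ (rhs at j=6)

6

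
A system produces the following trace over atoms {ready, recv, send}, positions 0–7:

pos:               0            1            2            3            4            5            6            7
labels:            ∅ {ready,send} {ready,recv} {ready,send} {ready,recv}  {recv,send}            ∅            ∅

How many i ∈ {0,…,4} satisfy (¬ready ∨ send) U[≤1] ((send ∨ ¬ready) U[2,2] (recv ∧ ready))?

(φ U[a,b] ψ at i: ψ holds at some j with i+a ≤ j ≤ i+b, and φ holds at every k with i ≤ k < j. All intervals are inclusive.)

Evaluate at each i in [0,4]:
  i=0: ✓ (rhs at j=0)
  i=1: ✗ (no rhs in [1,2])
  i=2: ✗ (no rhs in [2,3])
  i=3: ✗ (no rhs in [3,4])
  i=4: ✗ (no rhs in [4,5])
Positions where it holds: {0} → 1.

1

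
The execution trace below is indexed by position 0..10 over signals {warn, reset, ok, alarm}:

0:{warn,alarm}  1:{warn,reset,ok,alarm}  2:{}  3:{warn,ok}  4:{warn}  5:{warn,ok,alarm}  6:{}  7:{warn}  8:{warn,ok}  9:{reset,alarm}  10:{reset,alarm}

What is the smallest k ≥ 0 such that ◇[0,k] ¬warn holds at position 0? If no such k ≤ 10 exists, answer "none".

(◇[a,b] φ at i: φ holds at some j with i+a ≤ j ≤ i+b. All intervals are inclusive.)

Scan j = 0,1,… for ¬warn:
  j=0: fails
  j=1: fails
  j=2: holds
First hit at j=2, so smallest k = 2-0 = 2.

2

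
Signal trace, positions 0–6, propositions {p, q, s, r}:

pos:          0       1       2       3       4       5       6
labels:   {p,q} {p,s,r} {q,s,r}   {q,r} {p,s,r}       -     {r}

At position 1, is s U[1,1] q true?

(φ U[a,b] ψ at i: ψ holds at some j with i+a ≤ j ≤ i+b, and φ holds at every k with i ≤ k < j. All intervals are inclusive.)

True

Need some j in [2,2] with q, and s at every k in [1,j-1].
  j=2: q holds; s holds at every k in [1,1] → satisfied.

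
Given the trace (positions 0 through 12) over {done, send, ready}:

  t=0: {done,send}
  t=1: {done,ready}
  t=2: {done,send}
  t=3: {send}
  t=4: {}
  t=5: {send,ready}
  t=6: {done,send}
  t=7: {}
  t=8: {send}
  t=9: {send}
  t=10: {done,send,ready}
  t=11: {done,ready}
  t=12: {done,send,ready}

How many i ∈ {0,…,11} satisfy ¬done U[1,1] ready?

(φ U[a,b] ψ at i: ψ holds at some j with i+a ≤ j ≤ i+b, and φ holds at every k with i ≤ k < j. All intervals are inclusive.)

Evaluate at each i in [0,11]:
  i=0: ✗ (lhs fails at k=0 before rhs at j=1)
  i=1: ✗ (no rhs in [2,2])
  i=2: ✗ (no rhs in [3,3])
  i=3: ✗ (no rhs in [4,4])
  i=4: ✓ (rhs at j=5; lhs holds on [4,4])
  i=5: ✗ (no rhs in [6,6])
  i=6: ✗ (no rhs in [7,7])
  i=7: ✗ (no rhs in [8,8])
  i=8: ✗ (no rhs in [9,9])
  i=9: ✓ (rhs at j=10; lhs holds on [9,9])
  i=10: ✗ (lhs fails at k=10 before rhs at j=11)
  i=11: ✗ (lhs fails at k=11 before rhs at j=12)
Positions where it holds: {4, 9} → 2.

2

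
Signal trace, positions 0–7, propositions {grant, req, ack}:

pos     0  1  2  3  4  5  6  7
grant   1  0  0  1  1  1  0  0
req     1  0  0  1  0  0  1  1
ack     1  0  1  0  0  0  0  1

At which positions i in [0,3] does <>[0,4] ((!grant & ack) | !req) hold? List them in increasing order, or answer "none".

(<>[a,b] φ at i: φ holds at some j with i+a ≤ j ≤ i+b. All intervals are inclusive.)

Evaluate at each i in [0,3]:
  i=0: ✓ (witness j=1)
  i=1: ✓ (witness j=1)
  i=2: ✓ (witness j=2)
  i=3: ✓ (witness j=4)

0, 1, 2, 3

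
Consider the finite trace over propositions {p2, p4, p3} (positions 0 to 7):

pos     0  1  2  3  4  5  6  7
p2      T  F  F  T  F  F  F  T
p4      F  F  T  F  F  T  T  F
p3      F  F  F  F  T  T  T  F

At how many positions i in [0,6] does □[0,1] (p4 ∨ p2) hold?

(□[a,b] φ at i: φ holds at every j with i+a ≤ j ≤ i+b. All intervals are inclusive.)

3

Evaluate at each i in [0,6]:
  i=0: ✗ (fails at j=1)
  i=1: ✗ (fails at j=1)
  i=2: ✓ (all of [2,3])
  i=3: ✗ (fails at j=4)
  i=4: ✗ (fails at j=4)
  i=5: ✓ (all of [5,6])
  i=6: ✓ (all of [6,7])
Positions where it holds: {2, 5, 6} → 3.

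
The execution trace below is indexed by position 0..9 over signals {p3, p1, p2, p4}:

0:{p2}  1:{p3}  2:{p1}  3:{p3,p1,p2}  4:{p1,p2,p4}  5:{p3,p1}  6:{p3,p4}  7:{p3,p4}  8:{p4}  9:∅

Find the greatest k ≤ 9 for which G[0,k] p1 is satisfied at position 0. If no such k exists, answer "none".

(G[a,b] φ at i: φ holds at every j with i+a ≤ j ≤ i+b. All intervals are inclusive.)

none

p1 must hold from j=0 onward; find where it first fails.
  j=0: fails → no k works.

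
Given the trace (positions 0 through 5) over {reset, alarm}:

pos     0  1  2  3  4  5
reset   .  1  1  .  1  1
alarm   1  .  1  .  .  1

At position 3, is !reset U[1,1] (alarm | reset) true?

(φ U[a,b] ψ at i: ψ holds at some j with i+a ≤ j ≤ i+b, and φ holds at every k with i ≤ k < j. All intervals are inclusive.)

Need some j in [4,4] with (alarm | reset), and !reset at every k in [3,j-1].
  j=4: (alarm | reset) holds; !reset holds at every k in [3,3] → satisfied.

Yes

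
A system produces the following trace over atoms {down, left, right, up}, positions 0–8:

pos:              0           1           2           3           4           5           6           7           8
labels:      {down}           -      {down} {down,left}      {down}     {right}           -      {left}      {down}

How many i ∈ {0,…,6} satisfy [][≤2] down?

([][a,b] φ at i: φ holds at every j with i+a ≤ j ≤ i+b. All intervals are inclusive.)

1

Evaluate at each i in [0,6]:
  i=0: ✗ (fails at j=1)
  i=1: ✗ (fails at j=1)
  i=2: ✓ (all of [2,4])
  i=3: ✗ (fails at j=5)
  i=4: ✗ (fails at j=5)
  i=5: ✗ (fails at j=5)
  i=6: ✗ (fails at j=6)
Positions where it holds: {2} → 1.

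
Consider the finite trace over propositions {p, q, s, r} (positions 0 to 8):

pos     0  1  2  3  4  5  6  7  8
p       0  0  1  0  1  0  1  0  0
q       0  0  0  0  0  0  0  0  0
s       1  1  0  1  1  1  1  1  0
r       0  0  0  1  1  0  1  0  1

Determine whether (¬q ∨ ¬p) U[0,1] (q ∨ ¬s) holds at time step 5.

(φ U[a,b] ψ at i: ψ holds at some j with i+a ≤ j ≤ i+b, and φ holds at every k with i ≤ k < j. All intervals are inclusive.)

Need some j in [5,6] with (q ∨ ¬s), and (¬q ∨ ¬p) at every k in [5,j-1].
  j=5: (q ∨ ¬s) false.
  j=6: (q ∨ ¬s) false.
No j in the window works → until fails.

Does not hold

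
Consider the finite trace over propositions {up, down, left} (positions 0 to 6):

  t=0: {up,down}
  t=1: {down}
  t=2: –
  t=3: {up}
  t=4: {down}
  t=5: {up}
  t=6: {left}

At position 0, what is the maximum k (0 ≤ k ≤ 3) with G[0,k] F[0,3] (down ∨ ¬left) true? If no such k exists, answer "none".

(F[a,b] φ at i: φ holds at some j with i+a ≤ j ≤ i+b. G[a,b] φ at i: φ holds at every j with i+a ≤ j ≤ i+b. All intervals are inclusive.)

F[0,3] (down ∨ ¬left) must hold from j=0 onward; find where it first fails.
  j=0: holds
  j=1: holds
  j=2: holds
  j=3: holds
Holds through j=3; largest k = 3.

3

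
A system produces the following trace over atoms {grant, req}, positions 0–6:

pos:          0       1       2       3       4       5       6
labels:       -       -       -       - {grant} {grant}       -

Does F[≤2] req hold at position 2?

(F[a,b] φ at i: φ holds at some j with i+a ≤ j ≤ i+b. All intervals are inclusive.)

No

Check req at each j in [2,4]:
  j=2: false
  j=3: false
  j=4: false
No position in the window satisfies it → formula fails.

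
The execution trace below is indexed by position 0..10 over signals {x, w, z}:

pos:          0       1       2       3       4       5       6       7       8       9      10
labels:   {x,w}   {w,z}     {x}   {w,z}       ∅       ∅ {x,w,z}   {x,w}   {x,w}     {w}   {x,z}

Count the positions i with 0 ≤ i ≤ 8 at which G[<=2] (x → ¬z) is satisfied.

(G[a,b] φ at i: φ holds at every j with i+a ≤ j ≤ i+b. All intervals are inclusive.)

Evaluate at each i in [0,8]:
  i=0: ✓ (all of [0,2])
  i=1: ✓ (all of [1,3])
  i=2: ✓ (all of [2,4])
  i=3: ✓ (all of [3,5])
  i=4: ✗ (fails at j=6)
  i=5: ✗ (fails at j=6)
  i=6: ✗ (fails at j=6)
  i=7: ✓ (all of [7,9])
  i=8: ✗ (fails at j=10)
Positions where it holds: {0, 1, 2, 3, 7} → 5.

5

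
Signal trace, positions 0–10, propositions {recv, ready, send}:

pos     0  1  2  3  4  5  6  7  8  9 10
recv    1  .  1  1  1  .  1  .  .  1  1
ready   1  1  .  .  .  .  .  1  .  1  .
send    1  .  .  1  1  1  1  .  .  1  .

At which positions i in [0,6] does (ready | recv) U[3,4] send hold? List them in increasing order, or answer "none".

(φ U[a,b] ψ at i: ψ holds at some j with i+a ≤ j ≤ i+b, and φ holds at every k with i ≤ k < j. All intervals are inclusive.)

Evaluate at each i in [0,6]:
  i=0: ✓ (rhs at j=3; lhs holds on [0,2])
  i=1: ✓ (rhs at j=4; lhs holds on [1,3])
  i=2: ✓ (rhs at j=5; lhs holds on [2,4])
  i=3: ✗ (lhs fails at k=5 before rhs at j=6)
  i=4: ✗ (no rhs in [7,8])
  i=5: ✗ (lhs fails at k=5 before rhs at j=9)
  i=6: ✗ (lhs fails at k=8 before rhs at j=9)

0, 1, 2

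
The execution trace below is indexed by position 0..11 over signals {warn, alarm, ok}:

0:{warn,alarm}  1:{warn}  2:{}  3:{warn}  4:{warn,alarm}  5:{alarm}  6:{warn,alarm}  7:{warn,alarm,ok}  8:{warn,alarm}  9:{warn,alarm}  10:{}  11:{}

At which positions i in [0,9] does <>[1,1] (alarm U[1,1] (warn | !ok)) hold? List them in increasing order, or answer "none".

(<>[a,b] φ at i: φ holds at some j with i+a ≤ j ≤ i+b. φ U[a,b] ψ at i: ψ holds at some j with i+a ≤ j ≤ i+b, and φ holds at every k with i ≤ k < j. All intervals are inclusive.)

Evaluate at each i in [0,9]:
  i=0: ✗ (none in [1,1])
  i=1: ✗ (none in [2,2])
  i=2: ✗ (none in [3,3])
  i=3: ✓ (witness j=4)
  i=4: ✓ (witness j=5)
  i=5: ✓ (witness j=6)
  i=6: ✓ (witness j=7)
  i=7: ✓ (witness j=8)
  i=8: ✓ (witness j=9)
  i=9: ✗ (none in [10,10])

3, 4, 5, 6, 7, 8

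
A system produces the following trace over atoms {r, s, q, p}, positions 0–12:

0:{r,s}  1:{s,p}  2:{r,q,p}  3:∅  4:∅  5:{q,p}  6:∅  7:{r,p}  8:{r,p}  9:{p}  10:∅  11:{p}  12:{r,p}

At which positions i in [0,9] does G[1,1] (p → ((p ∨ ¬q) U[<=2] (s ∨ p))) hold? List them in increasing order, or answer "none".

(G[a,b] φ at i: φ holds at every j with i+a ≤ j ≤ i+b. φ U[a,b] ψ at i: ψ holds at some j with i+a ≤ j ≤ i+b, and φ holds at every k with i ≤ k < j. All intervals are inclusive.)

Evaluate at each i in [0,9]:
  i=0: ✓ (all of [1,1])
  i=1: ✓ (all of [2,2])
  i=2: ✓ (all of [3,3])
  i=3: ✓ (all of [4,4])
  i=4: ✓ (all of [5,5])
  i=5: ✓ (all of [6,6])
  i=6: ✓ (all of [7,7])
  i=7: ✓ (all of [8,8])
  i=8: ✓ (all of [9,9])
  i=9: ✓ (all of [10,10])

0, 1, 2, 3, 4, 5, 6, 7, 8, 9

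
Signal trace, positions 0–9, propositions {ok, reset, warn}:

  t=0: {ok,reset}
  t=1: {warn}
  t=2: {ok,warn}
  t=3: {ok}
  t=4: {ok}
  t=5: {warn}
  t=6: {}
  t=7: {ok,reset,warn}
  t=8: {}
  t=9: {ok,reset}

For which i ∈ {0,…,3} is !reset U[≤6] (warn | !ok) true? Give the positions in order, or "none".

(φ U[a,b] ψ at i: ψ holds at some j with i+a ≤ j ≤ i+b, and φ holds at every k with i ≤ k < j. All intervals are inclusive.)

Evaluate at each i in [0,3]:
  i=0: ✗ (lhs fails at k=0 before rhs at j=1)
  i=1: ✓ (rhs at j=1)
  i=2: ✓ (rhs at j=2)
  i=3: ✓ (rhs at j=5; lhs holds on [3,4])

1, 2, 3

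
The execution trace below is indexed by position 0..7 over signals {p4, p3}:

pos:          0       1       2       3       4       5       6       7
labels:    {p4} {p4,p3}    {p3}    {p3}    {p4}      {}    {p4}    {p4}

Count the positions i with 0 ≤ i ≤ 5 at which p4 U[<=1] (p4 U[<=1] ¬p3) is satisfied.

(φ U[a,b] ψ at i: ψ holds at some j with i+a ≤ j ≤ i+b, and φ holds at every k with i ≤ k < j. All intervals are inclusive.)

3

Evaluate at each i in [0,5]:
  i=0: ✓ (rhs at j=0)
  i=1: ✗ (no rhs in [1,2])
  i=2: ✗ (no rhs in [2,3])
  i=3: ✗ (lhs fails at k=3 before rhs at j=4)
  i=4: ✓ (rhs at j=4)
  i=5: ✓ (rhs at j=5)
Positions where it holds: {0, 4, 5} → 3.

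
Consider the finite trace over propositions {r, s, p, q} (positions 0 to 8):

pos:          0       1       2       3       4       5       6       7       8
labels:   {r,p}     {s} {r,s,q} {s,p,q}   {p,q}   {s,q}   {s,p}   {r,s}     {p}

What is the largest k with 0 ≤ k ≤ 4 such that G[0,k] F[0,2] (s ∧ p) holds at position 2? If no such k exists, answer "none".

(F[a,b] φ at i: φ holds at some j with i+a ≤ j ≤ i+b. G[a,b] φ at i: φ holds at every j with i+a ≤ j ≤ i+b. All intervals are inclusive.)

F[0,2] (s ∧ p) must hold from j=2 onward; find where it first fails.
  j=2: holds
  j=3: holds
  j=4: holds
  j=5: holds
  j=6: holds
Holds through j=6; largest k = 4.

4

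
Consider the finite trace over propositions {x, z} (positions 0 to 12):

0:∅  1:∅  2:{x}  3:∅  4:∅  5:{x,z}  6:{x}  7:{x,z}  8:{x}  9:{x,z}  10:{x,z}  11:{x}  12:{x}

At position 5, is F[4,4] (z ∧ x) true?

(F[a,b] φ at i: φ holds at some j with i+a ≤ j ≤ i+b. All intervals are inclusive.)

Yes

Check (z ∧ x) at each j in [9,9]:
  j=9: true
Found at j=9 → formula holds.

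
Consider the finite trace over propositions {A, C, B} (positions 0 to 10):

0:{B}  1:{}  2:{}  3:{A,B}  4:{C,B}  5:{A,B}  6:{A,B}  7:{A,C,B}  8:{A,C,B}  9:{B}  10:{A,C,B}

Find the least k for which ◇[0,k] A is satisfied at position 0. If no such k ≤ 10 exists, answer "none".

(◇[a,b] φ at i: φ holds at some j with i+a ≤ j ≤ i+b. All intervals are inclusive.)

Scan j = 0,1,… for A:
  j=0: fails
  j=1: fails
  j=2: fails
  j=3: holds
First hit at j=3, so smallest k = 3-0 = 3.

3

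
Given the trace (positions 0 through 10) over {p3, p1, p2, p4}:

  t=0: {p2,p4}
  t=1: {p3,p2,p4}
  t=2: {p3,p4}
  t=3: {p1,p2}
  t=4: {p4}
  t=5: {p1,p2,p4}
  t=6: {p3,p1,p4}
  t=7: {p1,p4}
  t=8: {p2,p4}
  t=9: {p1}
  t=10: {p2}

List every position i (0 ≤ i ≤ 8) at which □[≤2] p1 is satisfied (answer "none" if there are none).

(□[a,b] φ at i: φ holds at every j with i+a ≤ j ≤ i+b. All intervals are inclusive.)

Evaluate at each i in [0,8]:
  i=0: ✗ (fails at j=0)
  i=1: ✗ (fails at j=1)
  i=2: ✗ (fails at j=2)
  i=3: ✗ (fails at j=4)
  i=4: ✗ (fails at j=4)
  i=5: ✓ (all of [5,7])
  i=6: ✗ (fails at j=8)
  i=7: ✗ (fails at j=8)
  i=8: ✗ (fails at j=8)

5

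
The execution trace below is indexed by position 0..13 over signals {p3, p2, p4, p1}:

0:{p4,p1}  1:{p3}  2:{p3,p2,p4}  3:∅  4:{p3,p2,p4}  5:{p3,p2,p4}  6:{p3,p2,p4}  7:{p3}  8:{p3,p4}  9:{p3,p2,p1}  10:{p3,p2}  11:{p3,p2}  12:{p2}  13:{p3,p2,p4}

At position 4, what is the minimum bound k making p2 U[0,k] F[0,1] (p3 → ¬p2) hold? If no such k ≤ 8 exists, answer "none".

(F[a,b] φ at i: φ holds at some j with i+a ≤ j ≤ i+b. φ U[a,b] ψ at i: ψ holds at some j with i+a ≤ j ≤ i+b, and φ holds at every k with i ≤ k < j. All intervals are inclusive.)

Need earliest j ≥ 4 with F[0,1] (p3 → ¬p2), and p2 at every k in [4,j-1].
  j=4: rhs fails.
  j=5: rhs fails.
  j=6: rhs holds; lhs holds on [4,5]. k = 2.

2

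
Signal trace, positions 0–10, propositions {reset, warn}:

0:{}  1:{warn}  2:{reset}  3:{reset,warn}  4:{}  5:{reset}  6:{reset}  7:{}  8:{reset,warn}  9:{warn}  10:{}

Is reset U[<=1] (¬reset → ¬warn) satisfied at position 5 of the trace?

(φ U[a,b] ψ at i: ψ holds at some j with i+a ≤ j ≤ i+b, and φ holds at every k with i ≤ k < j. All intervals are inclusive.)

Need some j in [5,6] with (¬reset → ¬warn), and reset at every k in [5,j-1].
  j=5: (¬reset → ¬warn) holds; no prefix to check → satisfied.

Yes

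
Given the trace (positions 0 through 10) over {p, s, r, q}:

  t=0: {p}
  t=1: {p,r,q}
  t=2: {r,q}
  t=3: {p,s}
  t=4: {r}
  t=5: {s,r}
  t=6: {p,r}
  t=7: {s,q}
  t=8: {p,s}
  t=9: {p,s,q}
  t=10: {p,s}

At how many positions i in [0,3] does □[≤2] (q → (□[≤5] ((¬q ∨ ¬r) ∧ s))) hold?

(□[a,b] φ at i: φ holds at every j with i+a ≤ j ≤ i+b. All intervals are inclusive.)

Evaluate at each i in [0,3]:
  i=0: ✗ (fails at j=1)
  i=1: ✗ (fails at j=1)
  i=2: ✗ (fails at j=2)
  i=3: ✓ (all of [3,5])
Positions where it holds: {3} → 1.

1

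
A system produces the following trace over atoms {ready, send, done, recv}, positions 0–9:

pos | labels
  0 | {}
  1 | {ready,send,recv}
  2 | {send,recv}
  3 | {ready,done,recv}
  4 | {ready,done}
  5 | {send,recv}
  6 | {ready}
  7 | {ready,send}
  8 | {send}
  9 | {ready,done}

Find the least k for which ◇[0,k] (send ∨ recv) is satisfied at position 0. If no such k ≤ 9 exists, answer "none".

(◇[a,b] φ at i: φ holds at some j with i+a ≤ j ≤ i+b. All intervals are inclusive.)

1

Scan j = 0,1,… for (send ∨ recv):
  j=0: fails
  j=1: holds
First hit at j=1, so smallest k = 1-0 = 1.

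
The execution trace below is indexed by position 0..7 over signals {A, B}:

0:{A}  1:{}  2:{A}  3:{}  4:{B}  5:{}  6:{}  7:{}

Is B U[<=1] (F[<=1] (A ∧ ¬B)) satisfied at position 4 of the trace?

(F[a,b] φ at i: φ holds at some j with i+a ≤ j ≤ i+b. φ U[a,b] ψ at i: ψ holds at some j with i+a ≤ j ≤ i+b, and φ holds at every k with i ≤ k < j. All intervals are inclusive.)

Does not hold

Need some j in [4,5] with F[<=1] (A ∧ ¬B), and B at every k in [4,j-1].
  j=4: F[<=1] (A ∧ ¬B) — fails (none in [4,5]).
  j=5: F[<=1] (A ∧ ¬B) — fails (none in [5,6]).
No j in the window works → until fails.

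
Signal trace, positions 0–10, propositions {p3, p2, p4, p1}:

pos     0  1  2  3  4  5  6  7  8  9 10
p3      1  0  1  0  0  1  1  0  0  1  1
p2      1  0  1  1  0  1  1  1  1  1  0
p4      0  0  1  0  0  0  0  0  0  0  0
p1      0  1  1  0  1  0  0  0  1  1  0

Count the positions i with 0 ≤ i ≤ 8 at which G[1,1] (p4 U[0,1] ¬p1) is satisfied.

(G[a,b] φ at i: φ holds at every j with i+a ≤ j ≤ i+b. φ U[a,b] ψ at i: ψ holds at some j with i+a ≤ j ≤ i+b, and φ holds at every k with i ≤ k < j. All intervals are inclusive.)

Evaluate at each i in [0,8]:
  i=0: ✗ (fails at j=1)
  i=1: ✓ (all of [2,2])
  i=2: ✓ (all of [3,3])
  i=3: ✗ (fails at j=4)
  i=4: ✓ (all of [5,5])
  i=5: ✓ (all of [6,6])
  i=6: ✓ (all of [7,7])
  i=7: ✗ (fails at j=8)
  i=8: ✗ (fails at j=9)
Positions where it holds: {1, 2, 4, 5, 6} → 5.

5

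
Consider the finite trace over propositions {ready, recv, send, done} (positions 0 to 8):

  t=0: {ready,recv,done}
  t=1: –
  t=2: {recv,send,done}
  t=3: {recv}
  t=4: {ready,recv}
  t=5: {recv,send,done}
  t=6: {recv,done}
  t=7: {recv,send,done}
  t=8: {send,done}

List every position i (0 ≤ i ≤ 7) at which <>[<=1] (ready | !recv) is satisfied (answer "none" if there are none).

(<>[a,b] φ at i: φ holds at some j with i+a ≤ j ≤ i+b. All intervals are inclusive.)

Evaluate at each i in [0,7]:
  i=0: ✓ (witness j=0)
  i=1: ✓ (witness j=1)
  i=2: ✗ (none in [2,3])
  i=3: ✓ (witness j=4)
  i=4: ✓ (witness j=4)
  i=5: ✗ (none in [5,6])
  i=6: ✗ (none in [6,7])
  i=7: ✓ (witness j=8)

0, 1, 3, 4, 7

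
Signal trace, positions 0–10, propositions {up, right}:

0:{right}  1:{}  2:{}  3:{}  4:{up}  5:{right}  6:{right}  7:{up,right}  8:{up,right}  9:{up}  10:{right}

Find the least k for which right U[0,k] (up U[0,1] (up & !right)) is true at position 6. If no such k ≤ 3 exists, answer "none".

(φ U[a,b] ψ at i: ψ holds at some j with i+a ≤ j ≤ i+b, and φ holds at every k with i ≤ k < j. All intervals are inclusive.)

2

Need earliest j ≥ 6 with (up U[0,1] (up & !right)), and right at every k in [6,j-1].
  j=6: rhs fails.
  j=7: rhs fails.
  j=8: rhs holds; lhs holds on [6,7]. k = 2.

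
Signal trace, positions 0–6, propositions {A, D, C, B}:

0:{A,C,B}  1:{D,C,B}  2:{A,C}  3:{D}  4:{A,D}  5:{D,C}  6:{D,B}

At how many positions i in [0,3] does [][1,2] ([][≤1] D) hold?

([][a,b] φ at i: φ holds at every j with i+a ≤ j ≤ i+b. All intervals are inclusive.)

2

Evaluate at each i in [0,3]:
  i=0: ✗ (fails at j=1)
  i=1: ✗ (fails at j=2)
  i=2: ✓ (all of [3,4])
  i=3: ✓ (all of [4,5])
Positions where it holds: {2, 3} → 2.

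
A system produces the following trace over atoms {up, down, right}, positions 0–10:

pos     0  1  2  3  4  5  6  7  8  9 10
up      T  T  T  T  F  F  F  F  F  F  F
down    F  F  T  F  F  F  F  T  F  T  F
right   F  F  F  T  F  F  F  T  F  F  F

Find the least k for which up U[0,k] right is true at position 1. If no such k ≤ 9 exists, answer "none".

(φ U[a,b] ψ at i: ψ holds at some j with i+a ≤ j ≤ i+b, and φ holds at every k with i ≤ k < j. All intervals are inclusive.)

2

Need earliest j ≥ 1 with right, and up at every k in [1,j-1].
  j=1: rhs fails.
  j=2: rhs fails.
  j=3: rhs holds; lhs holds on [1,2]. k = 2.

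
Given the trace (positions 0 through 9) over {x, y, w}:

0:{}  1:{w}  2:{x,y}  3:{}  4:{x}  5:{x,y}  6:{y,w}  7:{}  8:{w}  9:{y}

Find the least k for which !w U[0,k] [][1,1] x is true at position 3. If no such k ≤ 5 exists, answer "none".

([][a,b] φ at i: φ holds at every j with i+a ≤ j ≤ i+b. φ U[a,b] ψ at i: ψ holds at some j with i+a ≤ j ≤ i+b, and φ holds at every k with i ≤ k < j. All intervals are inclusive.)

Need earliest j ≥ 3 with [][1,1] x, and !w at every k in [3,j-1].
  j=3: rhs holds (empty prefix). k = 0.

0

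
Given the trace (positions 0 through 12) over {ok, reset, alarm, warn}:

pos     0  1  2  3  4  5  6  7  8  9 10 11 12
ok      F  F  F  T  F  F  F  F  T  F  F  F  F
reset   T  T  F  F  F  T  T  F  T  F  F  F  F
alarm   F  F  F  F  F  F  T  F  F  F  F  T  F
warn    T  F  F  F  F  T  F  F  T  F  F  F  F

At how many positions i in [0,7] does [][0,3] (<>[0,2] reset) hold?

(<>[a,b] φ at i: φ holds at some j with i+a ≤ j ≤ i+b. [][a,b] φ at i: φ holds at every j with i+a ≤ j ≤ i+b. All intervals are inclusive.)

Evaluate at each i in [0,7]:
  i=0: ✗ (fails at j=2)
  i=1: ✗ (fails at j=2)
  i=2: ✗ (fails at j=2)
  i=3: ✓ (all of [3,6])
  i=4: ✓ (all of [4,7])
  i=5: ✓ (all of [5,8])
  i=6: ✗ (fails at j=9)
  i=7: ✗ (fails at j=9)
Positions where it holds: {3, 4, 5} → 3.

3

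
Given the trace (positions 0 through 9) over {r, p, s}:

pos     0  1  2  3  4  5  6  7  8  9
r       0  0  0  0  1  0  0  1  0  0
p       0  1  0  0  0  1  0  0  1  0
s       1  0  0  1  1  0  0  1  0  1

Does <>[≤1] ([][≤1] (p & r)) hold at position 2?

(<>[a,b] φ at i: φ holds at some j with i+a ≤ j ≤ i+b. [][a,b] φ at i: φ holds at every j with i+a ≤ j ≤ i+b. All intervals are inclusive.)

Check [][≤1] (p & r) at each j in [2,3]:
  j=2: fails at 2
  j=3: fails at 3
No position in the window satisfies it → formula fails.

No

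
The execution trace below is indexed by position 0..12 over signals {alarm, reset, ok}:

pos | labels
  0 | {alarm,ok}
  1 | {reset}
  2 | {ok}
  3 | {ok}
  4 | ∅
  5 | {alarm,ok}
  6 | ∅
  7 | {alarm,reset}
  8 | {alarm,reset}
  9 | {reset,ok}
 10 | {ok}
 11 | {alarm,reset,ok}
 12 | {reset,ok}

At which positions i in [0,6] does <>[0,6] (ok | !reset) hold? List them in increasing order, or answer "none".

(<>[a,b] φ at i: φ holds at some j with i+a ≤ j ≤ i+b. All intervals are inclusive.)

Evaluate at each i in [0,6]:
  i=0: ✓ (witness j=0)
  i=1: ✓ (witness j=2)
  i=2: ✓ (witness j=2)
  i=3: ✓ (witness j=3)
  i=4: ✓ (witness j=4)
  i=5: ✓ (witness j=5)
  i=6: ✓ (witness j=6)

0, 1, 2, 3, 4, 5, 6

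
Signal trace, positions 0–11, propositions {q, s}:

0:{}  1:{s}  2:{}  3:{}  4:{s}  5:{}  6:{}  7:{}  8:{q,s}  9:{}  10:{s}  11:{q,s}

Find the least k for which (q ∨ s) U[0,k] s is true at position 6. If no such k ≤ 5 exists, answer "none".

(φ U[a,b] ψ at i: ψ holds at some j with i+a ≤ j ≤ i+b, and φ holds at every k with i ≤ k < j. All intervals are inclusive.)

none

Need earliest j ≥ 6 with s, and (q ∨ s) at every k in [6,j-1].
  j=6: rhs fails.
  j=7: rhs fails.
  j=8: rhs holds but lhs fails at k=6.
  j=9: rhs fails.
  j=10: rhs holds but lhs fails at k=6.
  j=11: rhs holds but lhs fails at k=6.
No witness within the range → none.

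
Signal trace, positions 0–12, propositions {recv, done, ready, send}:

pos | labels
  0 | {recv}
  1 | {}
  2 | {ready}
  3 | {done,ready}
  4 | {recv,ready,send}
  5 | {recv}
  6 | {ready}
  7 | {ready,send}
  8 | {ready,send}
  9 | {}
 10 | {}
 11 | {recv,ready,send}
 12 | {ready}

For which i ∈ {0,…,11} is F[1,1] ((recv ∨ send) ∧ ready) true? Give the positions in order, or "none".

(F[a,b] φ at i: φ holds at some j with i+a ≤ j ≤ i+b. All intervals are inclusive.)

3, 6, 7, 10

Evaluate at each i in [0,11]:
  i=0: ✗ (none in [1,1])
  i=1: ✗ (none in [2,2])
  i=2: ✗ (none in [3,3])
  i=3: ✓ (witness j=4)
  i=4: ✗ (none in [5,5])
  i=5: ✗ (none in [6,6])
  i=6: ✓ (witness j=7)
  i=7: ✓ (witness j=8)
  i=8: ✗ (none in [9,9])
  i=9: ✗ (none in [10,10])
  i=10: ✓ (witness j=11)
  i=11: ✗ (none in [12,12])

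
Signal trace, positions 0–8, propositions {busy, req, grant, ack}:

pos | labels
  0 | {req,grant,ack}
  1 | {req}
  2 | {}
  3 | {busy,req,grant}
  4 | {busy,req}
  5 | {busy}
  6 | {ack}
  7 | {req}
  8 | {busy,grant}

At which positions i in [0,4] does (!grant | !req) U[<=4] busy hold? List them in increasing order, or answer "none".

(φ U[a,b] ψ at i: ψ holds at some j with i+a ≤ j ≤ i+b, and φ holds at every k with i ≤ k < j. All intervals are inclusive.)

1, 2, 3, 4

Evaluate at each i in [0,4]:
  i=0: ✗ (lhs fails at k=0 before rhs at j=3)
  i=1: ✓ (rhs at j=3; lhs holds on [1,2])
  i=2: ✓ (rhs at j=3; lhs holds on [2,2])
  i=3: ✓ (rhs at j=3)
  i=4: ✓ (rhs at j=4)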